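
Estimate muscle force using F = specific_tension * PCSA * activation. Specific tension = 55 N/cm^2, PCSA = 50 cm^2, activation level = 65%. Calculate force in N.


F = sigma * PCSA * activation
F = 55 * 50 * 0.65
F = 1788 N


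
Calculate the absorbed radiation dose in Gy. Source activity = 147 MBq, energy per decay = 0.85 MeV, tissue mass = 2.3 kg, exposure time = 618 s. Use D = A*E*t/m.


A = 147 MBq = 1.4700e+08 Bq
E = 0.85 MeV = 1.3617e-13 J
D = A*E*t/m = 1.4700e+08*1.3617e-13*618/2.3
D = 0.005378 Gy


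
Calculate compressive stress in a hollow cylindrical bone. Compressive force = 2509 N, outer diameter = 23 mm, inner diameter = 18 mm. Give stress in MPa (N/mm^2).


A = pi*(r_o^2 - r_i^2)
r_o = 11.5 mm, r_i = 9 mm
A = 161.007 mm^2
sigma = F/A = 2509 / 161.007
sigma = 15.58 MPa


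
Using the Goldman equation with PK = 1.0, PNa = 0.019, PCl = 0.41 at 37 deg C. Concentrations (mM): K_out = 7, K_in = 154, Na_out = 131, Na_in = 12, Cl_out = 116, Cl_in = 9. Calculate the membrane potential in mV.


Vm = (RT/F)*ln((PK*Ko + PNa*Nao + PCl*Cli)/(PK*Ki + PNa*Nai + PCl*Clo))
Numer = 13.179, Denom = 201.788
Vm = -72.92 mV


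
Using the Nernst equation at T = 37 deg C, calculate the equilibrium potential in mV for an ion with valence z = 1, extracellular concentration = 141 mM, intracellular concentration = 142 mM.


E = (RT/(zF)) * ln(C_out/C_in)
T = 37 + 273.15 = 310.15 K
E = (8.314 * 310.15 / (1 * 96485)) * ln(141/142)
E = -0.1889 mV


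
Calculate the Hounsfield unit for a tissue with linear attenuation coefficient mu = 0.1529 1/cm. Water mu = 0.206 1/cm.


HU = ((mu_tissue - mu_water) / mu_water) * 1000
HU = ((0.1529 - 0.206) / 0.206) * 1000
HU = -257.8


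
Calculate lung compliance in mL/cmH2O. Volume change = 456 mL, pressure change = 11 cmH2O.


C = dV / dP
C = 456 / 11
C = 41.45 mL/cmH2O


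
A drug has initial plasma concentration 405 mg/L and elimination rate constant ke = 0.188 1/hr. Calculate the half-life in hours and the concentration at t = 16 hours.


t_half = ln(2) / ke = 0.693147 / 0.188 = 3.687 hr
C(t) = C0 * exp(-ke*t) = 405 * exp(-0.188*16)
C(16) = 20 mg/L


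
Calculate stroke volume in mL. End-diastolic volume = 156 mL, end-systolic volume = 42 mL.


SV = EDV - ESV
SV = 156 - 42
SV = 114 mL


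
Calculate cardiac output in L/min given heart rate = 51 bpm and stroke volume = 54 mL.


CO = HR * SV
CO = 51 * 54 / 1000
CO = 2.754 L/min


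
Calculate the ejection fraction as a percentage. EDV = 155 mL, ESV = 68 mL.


SV = EDV - ESV = 155 - 68 = 87 mL
EF = SV/EDV * 100 = 87/155 * 100
EF = 56.13%


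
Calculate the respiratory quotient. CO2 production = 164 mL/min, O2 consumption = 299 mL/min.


RQ = VCO2 / VO2
RQ = 164 / 299
RQ = 0.5485


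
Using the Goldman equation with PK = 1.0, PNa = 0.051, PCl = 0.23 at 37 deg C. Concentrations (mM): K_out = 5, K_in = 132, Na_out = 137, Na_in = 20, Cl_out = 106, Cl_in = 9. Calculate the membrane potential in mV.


Vm = (RT/F)*ln((PK*Ko + PNa*Nao + PCl*Cli)/(PK*Ki + PNa*Nai + PCl*Clo))
Numer = 14.057, Denom = 157.4
Vm = -64.56 mV


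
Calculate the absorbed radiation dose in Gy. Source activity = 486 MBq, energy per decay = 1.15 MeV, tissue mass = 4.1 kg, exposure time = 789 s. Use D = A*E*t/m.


A = 486 MBq = 4.8600e+08 Bq
E = 1.15 MeV = 1.8423e-13 J
D = A*E*t/m = 4.8600e+08*1.8423e-13*789/4.1
D = 0.01723 Gy


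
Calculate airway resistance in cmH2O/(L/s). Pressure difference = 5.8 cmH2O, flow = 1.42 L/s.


R = dP / flow
R = 5.8 / 1.42
R = 4.085 cmH2O/(L/s)


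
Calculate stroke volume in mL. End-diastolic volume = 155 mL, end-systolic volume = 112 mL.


SV = EDV - ESV
SV = 155 - 112
SV = 43 mL


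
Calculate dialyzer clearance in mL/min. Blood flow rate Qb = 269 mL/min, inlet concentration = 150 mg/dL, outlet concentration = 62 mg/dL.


K = Qb * (Cb_in - Cb_out) / Cb_in
K = 269 * (150 - 62) / 150
K = 157.8 mL/min


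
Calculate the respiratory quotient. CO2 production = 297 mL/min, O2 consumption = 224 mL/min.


RQ = VCO2 / VO2
RQ = 297 / 224
RQ = 1.326


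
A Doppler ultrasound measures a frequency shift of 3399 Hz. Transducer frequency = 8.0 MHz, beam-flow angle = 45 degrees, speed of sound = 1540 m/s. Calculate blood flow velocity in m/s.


v = fd * c / (2 * f0 * cos(theta))
v = 3399 * 1540 / (2 * 8.0000e+06 * cos(45))
v = 0.4627 m/s


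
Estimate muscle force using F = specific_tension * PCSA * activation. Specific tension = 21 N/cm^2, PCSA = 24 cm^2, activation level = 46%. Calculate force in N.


F = sigma * PCSA * activation
F = 21 * 24 * 0.46
F = 231.8 N


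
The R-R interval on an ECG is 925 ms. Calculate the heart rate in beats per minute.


HR = 60 / RR_interval(s)
RR = 925 ms = 0.925 s
HR = 60 / 0.925 = 64.86 bpm


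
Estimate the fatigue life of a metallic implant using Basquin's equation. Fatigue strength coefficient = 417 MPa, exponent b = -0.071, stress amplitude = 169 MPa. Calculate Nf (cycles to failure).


sigma_a = sigma_f' * (2Nf)^b
2Nf = (sigma_a/sigma_f')^(1/b)
2Nf = (169/417)^(1/-0.071)
2Nf = 334686.92
Nf = 1.673e+05


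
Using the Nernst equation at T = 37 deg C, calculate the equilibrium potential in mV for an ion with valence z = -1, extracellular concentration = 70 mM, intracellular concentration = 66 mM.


E = (RT/(zF)) * ln(C_out/C_in)
T = 37 + 273.15 = 310.15 K
E = (8.314 * 310.15 / (-1 * 96485)) * ln(70/66)
E = -1.573 mV


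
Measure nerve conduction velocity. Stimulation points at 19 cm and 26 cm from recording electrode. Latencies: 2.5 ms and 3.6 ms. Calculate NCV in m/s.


Distance = (26 - 19) / 100 = 0.07 m
dt = (3.6 - 2.5) / 1000 = 0.0011 s
NCV = dist / dt = 63.64 m/s


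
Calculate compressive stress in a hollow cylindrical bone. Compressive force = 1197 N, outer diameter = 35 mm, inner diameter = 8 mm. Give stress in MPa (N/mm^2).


A = pi*(r_o^2 - r_i^2)
r_o = 17.5 mm, r_i = 4 mm
A = 911.847 mm^2
sigma = F/A = 1197 / 911.847
sigma = 1.313 MPa


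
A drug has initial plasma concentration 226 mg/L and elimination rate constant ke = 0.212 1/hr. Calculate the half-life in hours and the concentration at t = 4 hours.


t_half = ln(2) / ke = 0.693147 / 0.212 = 3.27 hr
C(t) = C0 * exp(-ke*t) = 226 * exp(-0.212*4)
C(4) = 96.79 mg/L


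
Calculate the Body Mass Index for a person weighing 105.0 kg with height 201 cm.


BMI = weight / height^2
height = 201 cm = 2.01 m
BMI = 105.0 / 2.01^2
BMI = 25.99 kg/m^2


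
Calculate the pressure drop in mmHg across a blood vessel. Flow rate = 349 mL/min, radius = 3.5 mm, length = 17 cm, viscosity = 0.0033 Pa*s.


dP = 8*mu*L*Q / (pi*r^4)
Q = 349 mL/min = 5.81667e-06 m^3/s
dP = 55.3739 Pa = 55.3739 / 133.322 mmHg = 0.4153 mmHg


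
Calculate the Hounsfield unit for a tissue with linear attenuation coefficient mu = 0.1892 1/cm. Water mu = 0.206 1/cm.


HU = ((mu_tissue - mu_water) / mu_water) * 1000
HU = ((0.1892 - 0.206) / 0.206) * 1000
HU = -81.55


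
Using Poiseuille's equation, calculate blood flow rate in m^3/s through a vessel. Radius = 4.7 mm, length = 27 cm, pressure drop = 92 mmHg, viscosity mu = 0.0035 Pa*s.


Q = pi*r^4*dP / (8*mu*L)
r = 0.0047 m, L = 0.27 m
dP = 92 mmHg = 12265.624 Pa
Q = 0.002487 m^3/s


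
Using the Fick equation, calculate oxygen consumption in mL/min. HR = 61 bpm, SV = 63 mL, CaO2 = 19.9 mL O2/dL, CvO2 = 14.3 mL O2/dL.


CO = HR*SV = 61*63/1000 = 3.843 L/min
a-v O2 diff = 19.9 - 14.3 = 5.6 mL/dL
VO2 = CO * (CaO2-CvO2) * 10 dL/L
VO2 = 3.843 * 5.6 * 10
VO2 = 215.2 mL/min


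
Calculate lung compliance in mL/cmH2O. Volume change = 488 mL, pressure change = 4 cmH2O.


C = dV / dP
C = 488 / 4
C = 122 mL/cmH2O


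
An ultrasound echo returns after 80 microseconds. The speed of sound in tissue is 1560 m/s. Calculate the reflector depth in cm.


depth = c * t / 2
t = 80 us = 8.0000e-05 s
depth = 1560 * 8.0000e-05 / 2
depth = 0.0624 m = 6.24 cm


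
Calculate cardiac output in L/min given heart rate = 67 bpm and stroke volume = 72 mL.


CO = HR * SV
CO = 67 * 72 / 1000
CO = 4.824 L/min


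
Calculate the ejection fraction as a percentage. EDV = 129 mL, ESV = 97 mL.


SV = EDV - ESV = 129 - 97 = 32 mL
EF = SV/EDV * 100 = 32/129 * 100
EF = 24.81%


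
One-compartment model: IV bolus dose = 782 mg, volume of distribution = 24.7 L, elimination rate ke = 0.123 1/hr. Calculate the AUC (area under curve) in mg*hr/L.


C0 = Dose/Vd = 782/24.7 = 31.6599 mg/L
AUC = C0/ke = 31.6599/0.123
AUC = 257.4 mg*hr/L


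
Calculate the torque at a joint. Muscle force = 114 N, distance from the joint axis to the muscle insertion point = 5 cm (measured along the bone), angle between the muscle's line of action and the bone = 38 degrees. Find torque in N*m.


Torque = F * d * sin(theta)   (moment arm = d*sin(theta))
d = 5 cm = 0.05 m
Torque = 114 * 0.05 * sin(38)
Torque = 3.509 N*m


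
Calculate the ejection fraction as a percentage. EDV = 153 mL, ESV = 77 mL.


SV = EDV - ESV = 153 - 77 = 76 mL
EF = SV/EDV * 100 = 76/153 * 100
EF = 49.67%


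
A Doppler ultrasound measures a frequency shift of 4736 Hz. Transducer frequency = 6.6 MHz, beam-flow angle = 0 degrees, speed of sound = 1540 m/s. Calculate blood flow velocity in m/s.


v = fd * c / (2 * f0 * cos(theta))
v = 4736 * 1540 / (2 * 6.6000e+06 * cos(0))
v = 0.5525 m/s


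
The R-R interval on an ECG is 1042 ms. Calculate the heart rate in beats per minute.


HR = 60 / RR_interval(s)
RR = 1042 ms = 1.042 s
HR = 60 / 1.042 = 57.58 bpm


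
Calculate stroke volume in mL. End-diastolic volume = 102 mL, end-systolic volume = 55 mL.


SV = EDV - ESV
SV = 102 - 55
SV = 47 mL


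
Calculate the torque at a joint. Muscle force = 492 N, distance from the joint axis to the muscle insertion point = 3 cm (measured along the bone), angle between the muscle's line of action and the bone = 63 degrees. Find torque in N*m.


Torque = F * d * sin(theta)   (moment arm = d*sin(theta))
d = 3 cm = 0.03 m
Torque = 492 * 0.03 * sin(63)
Torque = 13.15 N*m


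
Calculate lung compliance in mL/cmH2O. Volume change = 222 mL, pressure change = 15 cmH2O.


C = dV / dP
C = 222 / 15
C = 14.8 mL/cmH2O


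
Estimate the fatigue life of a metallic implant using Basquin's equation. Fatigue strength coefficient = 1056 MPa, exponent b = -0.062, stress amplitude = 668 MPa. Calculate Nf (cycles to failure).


sigma_a = sigma_f' * (2Nf)^b
2Nf = (sigma_a/sigma_f')^(1/b)
2Nf = (668/1056)^(1/-0.062)
2Nf = 1613.8464
Nf = 806.9


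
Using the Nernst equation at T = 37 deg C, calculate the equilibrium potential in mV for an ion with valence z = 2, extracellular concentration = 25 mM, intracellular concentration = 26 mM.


E = (RT/(zF)) * ln(C_out/C_in)
T = 37 + 273.15 = 310.15 K
E = (8.314 * 310.15 / (2 * 96485)) * ln(25/26)
E = -0.5241 mV


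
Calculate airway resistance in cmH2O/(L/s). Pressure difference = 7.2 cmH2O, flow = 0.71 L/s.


R = dP / flow
R = 7.2 / 0.71
R = 10.14 cmH2O/(L/s)


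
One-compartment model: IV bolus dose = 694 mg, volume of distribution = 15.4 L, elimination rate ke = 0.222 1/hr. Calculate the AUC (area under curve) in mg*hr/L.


C0 = Dose/Vd = 694/15.4 = 45.0649 mg/L
AUC = C0/ke = 45.0649/0.222
AUC = 203 mg*hr/L


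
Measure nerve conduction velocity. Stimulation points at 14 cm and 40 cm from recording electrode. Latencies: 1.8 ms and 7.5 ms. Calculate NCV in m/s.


Distance = (40 - 14) / 100 = 0.26 m
dt = (7.5 - 1.8) / 1000 = 0.0057 s
NCV = dist / dt = 45.61 m/s


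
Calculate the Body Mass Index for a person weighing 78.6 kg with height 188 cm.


BMI = weight / height^2
height = 188 cm = 1.88 m
BMI = 78.6 / 1.88^2
BMI = 22.24 kg/m^2


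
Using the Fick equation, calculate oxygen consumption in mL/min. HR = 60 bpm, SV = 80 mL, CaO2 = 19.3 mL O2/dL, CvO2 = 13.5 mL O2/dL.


CO = HR*SV = 60*80/1000 = 4.8 L/min
a-v O2 diff = 19.3 - 13.5 = 5.8 mL/dL
VO2 = CO * (CaO2-CvO2) * 10 dL/L
VO2 = 4.8 * 5.8 * 10
VO2 = 278.4 mL/min


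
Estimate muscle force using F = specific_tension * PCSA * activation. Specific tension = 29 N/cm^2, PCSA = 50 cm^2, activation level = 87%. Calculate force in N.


F = sigma * PCSA * activation
F = 29 * 50 * 0.87
F = 1262 N


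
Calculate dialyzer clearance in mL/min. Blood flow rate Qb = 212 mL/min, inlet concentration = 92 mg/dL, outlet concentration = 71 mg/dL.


K = Qb * (Cb_in - Cb_out) / Cb_in
K = 212 * (92 - 71) / 92
K = 48.39 mL/min


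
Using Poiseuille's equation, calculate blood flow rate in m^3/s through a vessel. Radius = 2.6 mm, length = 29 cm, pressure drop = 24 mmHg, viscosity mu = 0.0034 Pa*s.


Q = pi*r^4*dP / (8*mu*L)
r = 0.0026 m, L = 0.29 m
dP = 24 mmHg = 3199.728 Pa
Q = 5.8236e-05 m^3/s


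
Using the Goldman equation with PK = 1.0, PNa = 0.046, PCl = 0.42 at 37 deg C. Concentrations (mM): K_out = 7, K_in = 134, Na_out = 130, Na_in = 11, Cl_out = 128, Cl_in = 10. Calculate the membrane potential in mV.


Vm = (RT/F)*ln((PK*Ko + PNa*Nao + PCl*Cli)/(PK*Ki + PNa*Nai + PCl*Clo))
Numer = 17.18, Denom = 188.266
Vm = -63.98 mV


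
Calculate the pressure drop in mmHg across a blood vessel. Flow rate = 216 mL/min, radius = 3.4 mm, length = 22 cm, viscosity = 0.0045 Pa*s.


dP = 8*mu*L*Q / (pi*r^4)
Q = 216 mL/min = 3.6e-06 m^3/s
dP = 67.9144 Pa = 67.9144 / 133.322 mmHg = 0.5094 mmHg


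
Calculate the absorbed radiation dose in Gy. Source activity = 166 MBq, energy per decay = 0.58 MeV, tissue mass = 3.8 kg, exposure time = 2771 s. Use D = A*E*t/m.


A = 166 MBq = 1.6600e+08 Bq
E = 0.58 MeV = 9.2916e-14 J
D = A*E*t/m = 1.6600e+08*9.2916e-14*2771/3.8
D = 0.01125 Gy


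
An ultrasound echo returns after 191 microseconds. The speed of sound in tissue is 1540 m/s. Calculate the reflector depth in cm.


depth = c * t / 2
t = 191 us = 1.9100e-04 s
depth = 1540 * 1.9100e-04 / 2
depth = 0.14707 m = 14.707 cm


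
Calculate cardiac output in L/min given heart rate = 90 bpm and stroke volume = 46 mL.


CO = HR * SV
CO = 90 * 46 / 1000
CO = 4.14 L/min


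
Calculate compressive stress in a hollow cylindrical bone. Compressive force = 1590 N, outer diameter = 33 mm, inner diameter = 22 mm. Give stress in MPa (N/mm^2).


A = pi*(r_o^2 - r_i^2)
r_o = 16.5 mm, r_i = 11 mm
A = 475.166 mm^2
sigma = F/A = 1590 / 475.166
sigma = 3.346 MPa


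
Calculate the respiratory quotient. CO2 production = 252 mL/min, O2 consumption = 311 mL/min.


RQ = VCO2 / VO2
RQ = 252 / 311
RQ = 0.8103


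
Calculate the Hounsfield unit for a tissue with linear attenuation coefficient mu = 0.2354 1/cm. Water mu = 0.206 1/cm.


HU = ((mu_tissue - mu_water) / mu_water) * 1000
HU = ((0.2354 - 0.206) / 0.206) * 1000
HU = 142.7


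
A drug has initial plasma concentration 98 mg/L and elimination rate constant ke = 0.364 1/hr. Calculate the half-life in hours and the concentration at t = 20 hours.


t_half = ln(2) / ke = 0.693147 / 0.364 = 1.904 hr
C(t) = C0 * exp(-ke*t) = 98 * exp(-0.364*20)
C(20) = 0.06754 mg/L


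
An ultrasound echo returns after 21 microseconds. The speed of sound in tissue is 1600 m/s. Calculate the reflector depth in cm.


depth = c * t / 2
t = 21 us = 2.1000e-05 s
depth = 1600 * 2.1000e-05 / 2
depth = 0.0168 m = 1.68 cm


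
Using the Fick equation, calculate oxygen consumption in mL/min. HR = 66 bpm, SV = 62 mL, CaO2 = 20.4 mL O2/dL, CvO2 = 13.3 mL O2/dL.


CO = HR*SV = 66*62/1000 = 4.092 L/min
a-v O2 diff = 20.4 - 13.3 = 7.1 mL/dL
VO2 = CO * (CaO2-CvO2) * 10 dL/L
VO2 = 4.092 * 7.1 * 10
VO2 = 290.5 mL/min


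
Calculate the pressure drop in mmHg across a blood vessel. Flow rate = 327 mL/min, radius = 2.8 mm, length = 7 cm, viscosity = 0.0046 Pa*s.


dP = 8*mu*L*Q / (pi*r^4)
Q = 327 mL/min = 5.45e-06 m^3/s
dP = 72.7043 Pa = 72.7043 / 133.322 mmHg = 0.5453 mmHg


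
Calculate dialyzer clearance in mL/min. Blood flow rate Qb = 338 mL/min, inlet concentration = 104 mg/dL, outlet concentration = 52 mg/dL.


K = Qb * (Cb_in - Cb_out) / Cb_in
K = 338 * (104 - 52) / 104
K = 169 mL/min


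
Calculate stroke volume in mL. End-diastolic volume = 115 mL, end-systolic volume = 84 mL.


SV = EDV - ESV
SV = 115 - 84
SV = 31 mL


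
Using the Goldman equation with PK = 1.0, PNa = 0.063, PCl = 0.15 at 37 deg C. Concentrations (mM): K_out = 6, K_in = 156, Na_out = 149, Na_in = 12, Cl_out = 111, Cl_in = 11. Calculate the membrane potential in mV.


Vm = (RT/F)*ln((PK*Ko + PNa*Nao + PCl*Cli)/(PK*Ki + PNa*Nai + PCl*Clo))
Numer = 17.037, Denom = 173.406
Vm = -62.01 mV


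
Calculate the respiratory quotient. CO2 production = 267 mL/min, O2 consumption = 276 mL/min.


RQ = VCO2 / VO2
RQ = 267 / 276
RQ = 0.9674


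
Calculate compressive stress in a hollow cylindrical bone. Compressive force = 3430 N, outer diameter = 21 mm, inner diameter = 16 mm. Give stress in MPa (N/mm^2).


A = pi*(r_o^2 - r_i^2)
r_o = 10.5 mm, r_i = 8 mm
A = 145.299 mm^2
sigma = F/A = 3430 / 145.299
sigma = 23.61 MPa


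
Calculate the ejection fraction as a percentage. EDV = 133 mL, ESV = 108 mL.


SV = EDV - ESV = 133 - 108 = 25 mL
EF = SV/EDV * 100 = 25/133 * 100
EF = 18.8%


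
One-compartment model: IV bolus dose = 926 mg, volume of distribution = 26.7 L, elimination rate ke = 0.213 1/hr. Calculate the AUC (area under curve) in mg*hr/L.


C0 = Dose/Vd = 926/26.7 = 34.6816 mg/L
AUC = C0/ke = 34.6816/0.213
AUC = 162.8 mg*hr/L


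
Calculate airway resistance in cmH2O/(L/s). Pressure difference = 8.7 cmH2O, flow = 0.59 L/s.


R = dP / flow
R = 8.7 / 0.59
R = 14.75 cmH2O/(L/s)


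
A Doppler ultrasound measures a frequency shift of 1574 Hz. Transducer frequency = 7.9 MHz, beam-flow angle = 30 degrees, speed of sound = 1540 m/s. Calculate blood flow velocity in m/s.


v = fd * c / (2 * f0 * cos(theta))
v = 1574 * 1540 / (2 * 7.9000e+06 * cos(30))
v = 0.1771 m/s


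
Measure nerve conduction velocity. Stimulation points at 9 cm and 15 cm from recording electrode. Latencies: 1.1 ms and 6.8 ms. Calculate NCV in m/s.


Distance = (15 - 9) / 100 = 0.06 m
dt = (6.8 - 1.1) / 1000 = 0.0057 s
NCV = dist / dt = 10.53 m/s


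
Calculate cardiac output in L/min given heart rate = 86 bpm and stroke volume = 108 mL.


CO = HR * SV
CO = 86 * 108 / 1000
CO = 9.288 L/min


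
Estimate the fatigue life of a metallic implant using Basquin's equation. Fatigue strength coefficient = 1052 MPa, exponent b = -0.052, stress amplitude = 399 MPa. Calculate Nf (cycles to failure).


sigma_a = sigma_f' * (2Nf)^b
2Nf = (sigma_a/sigma_f')^(1/b)
2Nf = (399/1052)^(1/-0.052)
2Nf = 1.250195e+08
Nf = 6.2510e+07


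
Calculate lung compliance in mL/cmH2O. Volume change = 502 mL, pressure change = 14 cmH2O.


C = dV / dP
C = 502 / 14
C = 35.86 mL/cmH2O


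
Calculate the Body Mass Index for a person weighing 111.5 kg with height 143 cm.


BMI = weight / height^2
height = 143 cm = 1.43 m
BMI = 111.5 / 1.43^2
BMI = 54.53 kg/m^2


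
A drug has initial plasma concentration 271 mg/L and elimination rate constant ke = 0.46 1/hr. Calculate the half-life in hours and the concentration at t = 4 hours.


t_half = ln(2) / ke = 0.693147 / 0.46 = 1.507 hr
C(t) = C0 * exp(-ke*t) = 271 * exp(-0.46*4)
C(4) = 43.04 mg/L


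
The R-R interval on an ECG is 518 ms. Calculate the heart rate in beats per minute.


HR = 60 / RR_interval(s)
RR = 518 ms = 0.518 s
HR = 60 / 0.518 = 115.8 bpm


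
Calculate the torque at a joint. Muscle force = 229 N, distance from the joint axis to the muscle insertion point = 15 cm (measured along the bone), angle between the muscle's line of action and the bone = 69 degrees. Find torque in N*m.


Torque = F * d * sin(theta)   (moment arm = d*sin(theta))
d = 15 cm = 0.15 m
Torque = 229 * 0.15 * sin(69)
Torque = 32.07 N*m


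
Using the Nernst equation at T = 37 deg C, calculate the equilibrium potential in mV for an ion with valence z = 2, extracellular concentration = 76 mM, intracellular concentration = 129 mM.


E = (RT/(zF)) * ln(C_out/C_in)
T = 37 + 273.15 = 310.15 K
E = (8.314 * 310.15 / (2 * 96485)) * ln(76/129)
E = -7.07 mV


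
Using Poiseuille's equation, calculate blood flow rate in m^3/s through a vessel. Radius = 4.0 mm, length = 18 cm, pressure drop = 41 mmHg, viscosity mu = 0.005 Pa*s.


Q = pi*r^4*dP / (8*mu*L)
r = 0.004 m, L = 0.18 m
dP = 41 mmHg = 5466.202 Pa
Q = 6.1058e-04 m^3/s


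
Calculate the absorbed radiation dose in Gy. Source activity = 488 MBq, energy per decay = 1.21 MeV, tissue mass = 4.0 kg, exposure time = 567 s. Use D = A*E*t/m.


A = 488 MBq = 4.8800e+08 Bq
E = 1.21 MeV = 1.93842e-13 J
D = A*E*t/m = 4.8800e+08*1.93842e-13*567/4.0
D = 0.01341 Gy


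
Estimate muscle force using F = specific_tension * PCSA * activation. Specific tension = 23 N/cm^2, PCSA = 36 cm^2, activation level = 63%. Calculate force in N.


F = sigma * PCSA * activation
F = 23 * 36 * 0.63
F = 521.6 N


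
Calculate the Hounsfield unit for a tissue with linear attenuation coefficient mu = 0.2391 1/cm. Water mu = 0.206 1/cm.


HU = ((mu_tissue - mu_water) / mu_water) * 1000
HU = ((0.2391 - 0.206) / 0.206) * 1000
HU = 160.7


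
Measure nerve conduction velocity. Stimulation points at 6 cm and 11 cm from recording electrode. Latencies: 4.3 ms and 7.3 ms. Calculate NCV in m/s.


Distance = (11 - 6) / 100 = 0.05 m
dt = (7.3 - 4.3) / 1000 = 0.003 s
NCV = dist / dt = 16.67 m/s


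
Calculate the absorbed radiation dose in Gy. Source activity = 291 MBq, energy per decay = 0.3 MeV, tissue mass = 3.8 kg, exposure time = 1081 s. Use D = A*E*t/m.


A = 291 MBq = 2.9100e+08 Bq
E = 0.3 MeV = 4.806e-14 J
D = A*E*t/m = 2.9100e+08*4.806e-14*1081/3.8
D = 0.003978 Gy


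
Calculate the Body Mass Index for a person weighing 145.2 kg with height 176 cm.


BMI = weight / height^2
height = 176 cm = 1.76 m
BMI = 145.2 / 1.76^2
BMI = 46.88 kg/m^2


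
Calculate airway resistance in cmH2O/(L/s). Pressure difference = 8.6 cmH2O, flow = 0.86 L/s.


R = dP / flow
R = 8.6 / 0.86
R = 10 cmH2O/(L/s)


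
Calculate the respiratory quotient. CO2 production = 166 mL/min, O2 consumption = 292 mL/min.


RQ = VCO2 / VO2
RQ = 166 / 292
RQ = 0.5685


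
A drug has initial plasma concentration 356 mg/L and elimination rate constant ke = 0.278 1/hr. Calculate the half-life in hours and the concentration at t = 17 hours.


t_half = ln(2) / ke = 0.693147 / 0.278 = 2.493 hr
C(t) = C0 * exp(-ke*t) = 356 * exp(-0.278*17)
C(17) = 3.155 mg/L


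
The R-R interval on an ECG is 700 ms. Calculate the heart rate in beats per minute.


HR = 60 / RR_interval(s)
RR = 700 ms = 0.7 s
HR = 60 / 0.7 = 85.71 bpm


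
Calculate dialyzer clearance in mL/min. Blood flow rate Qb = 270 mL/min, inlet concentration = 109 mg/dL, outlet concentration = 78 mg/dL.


K = Qb * (Cb_in - Cb_out) / Cb_in
K = 270 * (109 - 78) / 109
K = 76.79 mL/min


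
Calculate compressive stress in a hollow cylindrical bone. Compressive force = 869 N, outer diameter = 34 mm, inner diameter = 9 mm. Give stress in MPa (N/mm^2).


A = pi*(r_o^2 - r_i^2)
r_o = 17 mm, r_i = 4.5 mm
A = 844.303 mm^2
sigma = F/A = 869 / 844.303
sigma = 1.029 MPa


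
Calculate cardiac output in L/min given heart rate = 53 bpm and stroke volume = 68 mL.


CO = HR * SV
CO = 53 * 68 / 1000
CO = 3.604 L/min


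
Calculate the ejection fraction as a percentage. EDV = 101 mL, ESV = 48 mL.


SV = EDV - ESV = 101 - 48 = 53 mL
EF = SV/EDV * 100 = 53/101 * 100
EF = 52.48%


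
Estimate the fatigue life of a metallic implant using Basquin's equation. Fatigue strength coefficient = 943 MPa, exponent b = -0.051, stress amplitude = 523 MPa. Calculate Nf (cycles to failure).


sigma_a = sigma_f' * (2Nf)^b
2Nf = (sigma_a/sigma_f')^(1/b)
2Nf = (523/943)^(1/-0.051)
2Nf = 104665.61
Nf = 5.233e+04


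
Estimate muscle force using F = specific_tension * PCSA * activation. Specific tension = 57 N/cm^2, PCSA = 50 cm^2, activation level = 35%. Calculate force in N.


F = sigma * PCSA * activation
F = 57 * 50 * 0.35
F = 997.5 N


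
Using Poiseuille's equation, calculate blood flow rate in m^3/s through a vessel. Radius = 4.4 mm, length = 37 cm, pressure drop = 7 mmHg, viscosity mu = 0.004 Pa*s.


Q = pi*r^4*dP / (8*mu*L)
r = 0.0044 m, L = 0.37 m
dP = 7 mmHg = 933.254 Pa
Q = 9.2813e-05 m^3/s


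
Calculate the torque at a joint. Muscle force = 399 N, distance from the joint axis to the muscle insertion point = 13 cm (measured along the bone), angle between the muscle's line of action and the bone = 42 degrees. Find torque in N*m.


Torque = F * d * sin(theta)   (moment arm = d*sin(theta))
d = 13 cm = 0.13 m
Torque = 399 * 0.13 * sin(42)
Torque = 34.71 N*m


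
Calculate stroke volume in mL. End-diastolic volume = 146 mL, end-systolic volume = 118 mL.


SV = EDV - ESV
SV = 146 - 118
SV = 28 mL


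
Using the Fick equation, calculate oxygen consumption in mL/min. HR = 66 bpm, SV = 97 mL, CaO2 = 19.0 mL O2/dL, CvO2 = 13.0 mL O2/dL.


CO = HR*SV = 66*97/1000 = 6.402 L/min
a-v O2 diff = 19.0 - 13.0 = 6 mL/dL
VO2 = CO * (CaO2-CvO2) * 10 dL/L
VO2 = 6.402 * 6 * 10
VO2 = 384.1 mL/min


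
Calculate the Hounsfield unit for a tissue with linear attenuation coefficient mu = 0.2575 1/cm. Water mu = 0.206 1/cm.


HU = ((mu_tissue - mu_water) / mu_water) * 1000
HU = ((0.2575 - 0.206) / 0.206) * 1000
HU = 250


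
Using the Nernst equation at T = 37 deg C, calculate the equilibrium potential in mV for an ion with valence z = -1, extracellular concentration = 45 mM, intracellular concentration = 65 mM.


E = (RT/(zF)) * ln(C_out/C_in)
T = 37 + 273.15 = 310.15 K
E = (8.314 * 310.15 / (-1 * 96485)) * ln(45/65)
E = 9.828 mV


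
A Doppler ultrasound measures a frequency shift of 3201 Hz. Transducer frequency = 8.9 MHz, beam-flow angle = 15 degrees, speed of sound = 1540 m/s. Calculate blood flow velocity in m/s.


v = fd * c / (2 * f0 * cos(theta))
v = 3201 * 1540 / (2 * 8.9000e+06 * cos(15))
v = 0.2867 m/s


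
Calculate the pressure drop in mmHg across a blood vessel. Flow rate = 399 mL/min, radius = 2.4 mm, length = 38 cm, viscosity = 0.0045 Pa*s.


dP = 8*mu*L*Q / (pi*r^4)
Q = 399 mL/min = 6.65e-06 m^3/s
dP = 872.796 Pa = 872.796 / 133.322 mmHg = 6.547 mmHg


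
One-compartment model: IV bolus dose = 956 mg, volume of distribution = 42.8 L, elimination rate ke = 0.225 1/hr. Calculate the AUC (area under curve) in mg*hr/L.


C0 = Dose/Vd = 956/42.8 = 22.3364 mg/L
AUC = C0/ke = 22.3364/0.225
AUC = 99.27 mg*hr/L


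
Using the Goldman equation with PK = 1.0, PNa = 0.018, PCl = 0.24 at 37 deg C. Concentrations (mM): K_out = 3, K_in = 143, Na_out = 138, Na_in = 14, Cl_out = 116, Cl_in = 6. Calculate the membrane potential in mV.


Vm = (RT/F)*ln((PK*Ko + PNa*Nao + PCl*Cli)/(PK*Ki + PNa*Nai + PCl*Clo))
Numer = 6.924, Denom = 171.092
Vm = -85.71 mV


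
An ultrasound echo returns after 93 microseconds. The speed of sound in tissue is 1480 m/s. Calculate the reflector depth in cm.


depth = c * t / 2
t = 93 us = 9.3000e-05 s
depth = 1480 * 9.3000e-05 / 2
depth = 0.06882 m = 6.882 cm


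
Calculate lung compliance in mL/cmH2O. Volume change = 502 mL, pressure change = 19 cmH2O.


C = dV / dP
C = 502 / 19
C = 26.42 mL/cmH2O


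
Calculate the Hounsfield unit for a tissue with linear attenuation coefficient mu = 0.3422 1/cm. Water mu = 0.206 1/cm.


HU = ((mu_tissue - mu_water) / mu_water) * 1000
HU = ((0.3422 - 0.206) / 0.206) * 1000
HU = 661.2


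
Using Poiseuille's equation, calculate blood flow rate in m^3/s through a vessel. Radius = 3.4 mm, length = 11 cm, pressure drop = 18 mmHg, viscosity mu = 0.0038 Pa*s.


Q = pi*r^4*dP / (8*mu*L)
r = 0.0034 m, L = 0.11 m
dP = 18 mmHg = 2399.796 Pa
Q = 3.0128e-04 m^3/s


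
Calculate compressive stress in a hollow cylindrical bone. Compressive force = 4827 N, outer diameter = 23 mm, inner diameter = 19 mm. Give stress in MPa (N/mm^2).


A = pi*(r_o^2 - r_i^2)
r_o = 11.5 mm, r_i = 9.5 mm
A = 131.947 mm^2
sigma = F/A = 4827 / 131.947
sigma = 36.58 MPa


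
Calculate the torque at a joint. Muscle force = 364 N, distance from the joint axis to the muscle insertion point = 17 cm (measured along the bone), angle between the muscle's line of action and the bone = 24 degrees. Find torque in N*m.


Torque = F * d * sin(theta)   (moment arm = d*sin(theta))
d = 17 cm = 0.17 m
Torque = 364 * 0.17 * sin(24)
Torque = 25.17 N*m


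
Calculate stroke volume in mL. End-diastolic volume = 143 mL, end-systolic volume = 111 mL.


SV = EDV - ESV
SV = 143 - 111
SV = 32 mL


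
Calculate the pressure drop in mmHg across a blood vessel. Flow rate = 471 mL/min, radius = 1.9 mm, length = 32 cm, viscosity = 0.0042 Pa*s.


dP = 8*mu*L*Q / (pi*r^4)
Q = 471 mL/min = 7.85e-06 m^3/s
dP = 2061.55 Pa = 2061.55 / 133.322 mmHg = 15.46 mmHg


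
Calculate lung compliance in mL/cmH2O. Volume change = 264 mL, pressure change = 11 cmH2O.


C = dV / dP
C = 264 / 11
C = 24 mL/cmH2O


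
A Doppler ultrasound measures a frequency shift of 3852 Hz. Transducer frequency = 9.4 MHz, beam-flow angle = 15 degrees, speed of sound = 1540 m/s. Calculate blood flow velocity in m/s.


v = fd * c / (2 * f0 * cos(theta))
v = 3852 * 1540 / (2 * 9.4000e+06 * cos(15))
v = 0.3267 m/s


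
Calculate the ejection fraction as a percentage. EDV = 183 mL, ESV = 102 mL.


SV = EDV - ESV = 183 - 102 = 81 mL
EF = SV/EDV * 100 = 81/183 * 100
EF = 44.26%


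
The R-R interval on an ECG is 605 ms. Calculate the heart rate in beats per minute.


HR = 60 / RR_interval(s)
RR = 605 ms = 0.605 s
HR = 60 / 0.605 = 99.17 bpm


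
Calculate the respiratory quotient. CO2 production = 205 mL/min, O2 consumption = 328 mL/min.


RQ = VCO2 / VO2
RQ = 205 / 328
RQ = 0.625


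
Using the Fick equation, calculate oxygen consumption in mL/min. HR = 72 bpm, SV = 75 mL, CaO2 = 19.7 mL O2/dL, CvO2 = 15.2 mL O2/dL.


CO = HR*SV = 72*75/1000 = 5.4 L/min
a-v O2 diff = 19.7 - 15.2 = 4.5 mL/dL
VO2 = CO * (CaO2-CvO2) * 10 dL/L
VO2 = 5.4 * 4.5 * 10
VO2 = 243 mL/min


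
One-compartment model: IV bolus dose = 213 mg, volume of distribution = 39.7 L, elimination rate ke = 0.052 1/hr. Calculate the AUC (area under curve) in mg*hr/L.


C0 = Dose/Vd = 213/39.7 = 5.36524 mg/L
AUC = C0/ke = 5.36524/0.052
AUC = 103.2 mg*hr/L


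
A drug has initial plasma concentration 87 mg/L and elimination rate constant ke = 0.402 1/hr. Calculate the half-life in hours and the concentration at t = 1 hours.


t_half = ln(2) / ke = 0.693147 / 0.402 = 1.724 hr
C(t) = C0 * exp(-ke*t) = 87 * exp(-0.402*1)
C(1) = 58.2 mg/L


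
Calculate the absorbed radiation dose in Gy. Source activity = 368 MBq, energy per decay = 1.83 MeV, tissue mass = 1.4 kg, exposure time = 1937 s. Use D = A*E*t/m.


A = 368 MBq = 3.6800e+08 Bq
E = 1.83 MeV = 2.93166e-13 J
D = A*E*t/m = 3.6800e+08*2.93166e-13*1937/1.4
D = 0.1493 Gy


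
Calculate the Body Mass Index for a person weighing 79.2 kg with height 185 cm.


BMI = weight / height^2
height = 185 cm = 1.85 m
BMI = 79.2 / 1.85^2
BMI = 23.14 kg/m^2


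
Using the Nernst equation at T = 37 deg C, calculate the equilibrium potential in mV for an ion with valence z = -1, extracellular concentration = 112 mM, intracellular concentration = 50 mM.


E = (RT/(zF)) * ln(C_out/C_in)
T = 37 + 273.15 = 310.15 K
E = (8.314 * 310.15 / (-1 * 96485)) * ln(112/50)
E = -21.55 mV


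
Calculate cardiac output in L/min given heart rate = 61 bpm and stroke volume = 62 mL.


CO = HR * SV
CO = 61 * 62 / 1000
CO = 3.782 L/min


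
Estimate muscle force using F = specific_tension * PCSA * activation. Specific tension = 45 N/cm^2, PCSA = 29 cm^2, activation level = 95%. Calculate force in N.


F = sigma * PCSA * activation
F = 45 * 29 * 0.95
F = 1240 N


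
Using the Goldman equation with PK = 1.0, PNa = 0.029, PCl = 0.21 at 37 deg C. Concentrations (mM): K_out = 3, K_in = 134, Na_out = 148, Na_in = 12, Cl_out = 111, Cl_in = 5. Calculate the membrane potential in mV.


Vm = (RT/F)*ln((PK*Ko + PNa*Nao + PCl*Cli)/(PK*Ki + PNa*Nai + PCl*Clo))
Numer = 8.342, Denom = 157.658
Vm = -78.55 mV


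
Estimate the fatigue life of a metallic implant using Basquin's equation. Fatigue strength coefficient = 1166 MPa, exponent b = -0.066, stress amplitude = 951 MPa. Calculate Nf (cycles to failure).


sigma_a = sigma_f' * (2Nf)^b
2Nf = (sigma_a/sigma_f')^(1/b)
2Nf = (951/1166)^(1/-0.066)
2Nf = 21.937257
Nf = 10.97


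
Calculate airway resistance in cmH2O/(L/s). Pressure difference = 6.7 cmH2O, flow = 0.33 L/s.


R = dP / flow
R = 6.7 / 0.33
R = 20.3 cmH2O/(L/s)


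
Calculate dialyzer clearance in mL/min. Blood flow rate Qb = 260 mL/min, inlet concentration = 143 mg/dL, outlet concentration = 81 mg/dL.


K = Qb * (Cb_in - Cb_out) / Cb_in
K = 260 * (143 - 81) / 143
K = 112.7 mL/min


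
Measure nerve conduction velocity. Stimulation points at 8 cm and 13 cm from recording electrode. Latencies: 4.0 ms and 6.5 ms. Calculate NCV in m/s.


Distance = (13 - 8) / 100 = 0.05 m
dt = (6.5 - 4.0) / 1000 = 0.0025 s
NCV = dist / dt = 20 m/s


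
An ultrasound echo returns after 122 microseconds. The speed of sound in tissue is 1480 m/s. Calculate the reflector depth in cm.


depth = c * t / 2
t = 122 us = 1.2200e-04 s
depth = 1480 * 1.2200e-04 / 2
depth = 0.09028 m = 9.028 cm


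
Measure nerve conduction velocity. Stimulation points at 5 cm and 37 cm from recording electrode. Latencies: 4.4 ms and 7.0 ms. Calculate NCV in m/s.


Distance = (37 - 5) / 100 = 0.32 m
dt = (7.0 - 4.4) / 1000 = 0.0026 s
NCV = dist / dt = 123.1 m/s


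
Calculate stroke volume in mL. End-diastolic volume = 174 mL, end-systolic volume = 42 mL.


SV = EDV - ESV
SV = 174 - 42
SV = 132 mL


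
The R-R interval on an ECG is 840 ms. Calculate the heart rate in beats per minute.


HR = 60 / RR_interval(s)
RR = 840 ms = 0.84 s
HR = 60 / 0.84 = 71.43 bpm


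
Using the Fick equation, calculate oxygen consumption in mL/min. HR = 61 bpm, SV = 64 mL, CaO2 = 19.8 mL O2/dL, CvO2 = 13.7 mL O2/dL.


CO = HR*SV = 61*64/1000 = 3.904 L/min
a-v O2 diff = 19.8 - 13.7 = 6.1 mL/dL
VO2 = CO * (CaO2-CvO2) * 10 dL/L
VO2 = 3.904 * 6.1 * 10
VO2 = 238.1 mL/min


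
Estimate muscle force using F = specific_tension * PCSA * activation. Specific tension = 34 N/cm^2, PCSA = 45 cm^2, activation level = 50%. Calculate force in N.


F = sigma * PCSA * activation
F = 34 * 45 * 0.5
F = 765 N


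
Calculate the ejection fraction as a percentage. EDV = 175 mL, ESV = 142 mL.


SV = EDV - ESV = 175 - 142 = 33 mL
EF = SV/EDV * 100 = 33/175 * 100
EF = 18.86%


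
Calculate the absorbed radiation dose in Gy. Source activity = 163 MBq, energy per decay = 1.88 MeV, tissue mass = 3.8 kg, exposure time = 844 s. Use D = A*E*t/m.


A = 163 MBq = 1.6300e+08 Bq
E = 1.88 MeV = 3.01176e-13 J
D = A*E*t/m = 1.6300e+08*3.01176e-13*844/3.8
D = 0.0109 Gy


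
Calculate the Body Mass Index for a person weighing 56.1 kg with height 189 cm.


BMI = weight / height^2
height = 189 cm = 1.89 m
BMI = 56.1 / 1.89^2
BMI = 15.71 kg/m^2


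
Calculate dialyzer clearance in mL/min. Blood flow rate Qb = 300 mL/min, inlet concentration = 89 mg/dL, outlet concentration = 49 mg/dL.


K = Qb * (Cb_in - Cb_out) / Cb_in
K = 300 * (89 - 49) / 89
K = 134.8 mL/min


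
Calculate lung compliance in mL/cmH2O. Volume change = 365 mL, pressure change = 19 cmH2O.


C = dV / dP
C = 365 / 19
C = 19.21 mL/cmH2O


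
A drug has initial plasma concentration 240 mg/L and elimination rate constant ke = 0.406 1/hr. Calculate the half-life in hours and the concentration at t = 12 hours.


t_half = ln(2) / ke = 0.693147 / 0.406 = 1.707 hr
C(t) = C0 * exp(-ke*t) = 240 * exp(-0.406*12)
C(12) = 1.838 mg/L


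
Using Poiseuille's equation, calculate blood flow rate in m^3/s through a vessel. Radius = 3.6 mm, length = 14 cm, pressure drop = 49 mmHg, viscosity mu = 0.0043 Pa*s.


Q = pi*r^4*dP / (8*mu*L)
r = 0.0036 m, L = 0.14 m
dP = 49 mmHg = 6532.778 Pa
Q = 7.1577e-04 m^3/s


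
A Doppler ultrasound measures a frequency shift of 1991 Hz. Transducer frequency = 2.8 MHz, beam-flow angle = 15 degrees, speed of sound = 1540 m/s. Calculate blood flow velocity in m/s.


v = fd * c / (2 * f0 * cos(theta))
v = 1991 * 1540 / (2 * 2.8000e+06 * cos(15))
v = 0.5668 m/s


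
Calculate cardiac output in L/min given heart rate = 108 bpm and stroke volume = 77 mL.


CO = HR * SV
CO = 108 * 77 / 1000
CO = 8.316 L/min


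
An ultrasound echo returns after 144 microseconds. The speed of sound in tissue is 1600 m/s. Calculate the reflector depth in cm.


depth = c * t / 2
t = 144 us = 1.4400e-04 s
depth = 1600 * 1.4400e-04 / 2
depth = 0.1152 m = 11.52 cm


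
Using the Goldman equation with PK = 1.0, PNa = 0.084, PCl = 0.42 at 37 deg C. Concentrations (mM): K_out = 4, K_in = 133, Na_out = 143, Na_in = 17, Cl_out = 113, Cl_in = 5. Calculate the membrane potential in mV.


Vm = (RT/F)*ln((PK*Ko + PNa*Nao + PCl*Cli)/(PK*Ki + PNa*Nai + PCl*Clo))
Numer = 18.112, Denom = 181.888
Vm = -61.65 mV


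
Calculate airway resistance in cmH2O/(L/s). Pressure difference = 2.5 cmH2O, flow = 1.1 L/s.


R = dP / flow
R = 2.5 / 1.1
R = 2.273 cmH2O/(L/s)


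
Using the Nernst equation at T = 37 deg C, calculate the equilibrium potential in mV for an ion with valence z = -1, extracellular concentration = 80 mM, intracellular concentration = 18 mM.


E = (RT/(zF)) * ln(C_out/C_in)
T = 37 + 273.15 = 310.15 K
E = (8.314 * 310.15 / (-1 * 96485)) * ln(80/18)
E = -39.86 mV


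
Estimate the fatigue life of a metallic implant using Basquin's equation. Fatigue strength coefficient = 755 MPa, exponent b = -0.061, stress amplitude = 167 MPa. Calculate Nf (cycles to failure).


sigma_a = sigma_f' * (2Nf)^b
2Nf = (sigma_a/sigma_f')^(1/b)
2Nf = (167/755)^(1/-0.061)
2Nf = 5.5142098e+10
Nf = 2.7571e+10


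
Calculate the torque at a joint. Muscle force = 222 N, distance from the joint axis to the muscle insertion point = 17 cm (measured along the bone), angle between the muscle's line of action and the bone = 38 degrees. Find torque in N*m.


Torque = F * d * sin(theta)   (moment arm = d*sin(theta))
d = 17 cm = 0.17 m
Torque = 222 * 0.17 * sin(38)
Torque = 23.24 N*m


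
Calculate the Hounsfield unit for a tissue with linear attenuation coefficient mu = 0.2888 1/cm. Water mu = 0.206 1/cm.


HU = ((mu_tissue - mu_water) / mu_water) * 1000
HU = ((0.2888 - 0.206) / 0.206) * 1000
HU = 401.9


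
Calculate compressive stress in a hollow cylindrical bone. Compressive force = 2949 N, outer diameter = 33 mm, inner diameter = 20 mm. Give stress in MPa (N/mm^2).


A = pi*(r_o^2 - r_i^2)
r_o = 16.5 mm, r_i = 10 mm
A = 541.139 mm^2
sigma = F/A = 2949 / 541.139
sigma = 5.45 MPa


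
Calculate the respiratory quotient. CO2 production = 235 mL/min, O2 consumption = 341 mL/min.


RQ = VCO2 / VO2
RQ = 235 / 341
RQ = 0.6891


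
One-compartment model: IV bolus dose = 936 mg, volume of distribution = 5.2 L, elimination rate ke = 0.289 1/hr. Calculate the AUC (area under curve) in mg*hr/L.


C0 = Dose/Vd = 936/5.2 = 180 mg/L
AUC = C0/ke = 180/0.289
AUC = 622.8 mg*hr/L


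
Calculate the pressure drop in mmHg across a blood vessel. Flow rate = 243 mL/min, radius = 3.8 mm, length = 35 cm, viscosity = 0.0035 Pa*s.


dP = 8*mu*L*Q / (pi*r^4)
Q = 243 mL/min = 4.05e-06 m^3/s
dP = 60.5894 Pa = 60.5894 / 133.322 mmHg = 0.4545 mmHg


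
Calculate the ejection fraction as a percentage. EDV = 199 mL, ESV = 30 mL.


SV = EDV - ESV = 199 - 30 = 169 mL
EF = SV/EDV * 100 = 169/199 * 100
EF = 84.92%


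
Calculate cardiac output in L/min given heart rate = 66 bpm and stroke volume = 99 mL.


CO = HR * SV
CO = 66 * 99 / 1000
CO = 6.534 L/min


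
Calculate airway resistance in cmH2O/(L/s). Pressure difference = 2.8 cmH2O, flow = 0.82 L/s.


R = dP / flow
R = 2.8 / 0.82
R = 3.415 cmH2O/(L/s)
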